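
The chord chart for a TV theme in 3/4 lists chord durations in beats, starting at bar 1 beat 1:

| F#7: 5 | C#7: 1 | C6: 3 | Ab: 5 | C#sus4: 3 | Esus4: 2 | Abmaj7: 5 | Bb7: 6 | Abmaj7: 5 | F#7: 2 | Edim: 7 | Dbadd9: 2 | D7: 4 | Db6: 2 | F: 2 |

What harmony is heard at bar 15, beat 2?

Beat 2 of bar 15 is beat (15−1)×3 + 2 = 44 overall.
Running totals: F#7 ends at 5, C#7 ends at 6, C6 ends at 9, Ab ends at 14, C#sus4 ends at 17, Esus4 ends at 19, Abmaj7 ends at 24, Bb7 ends at 30, Abmaj7 ends at 35, F#7 ends at 37, Edim ends at 44.
Beat 44 falls within Edim.

Edim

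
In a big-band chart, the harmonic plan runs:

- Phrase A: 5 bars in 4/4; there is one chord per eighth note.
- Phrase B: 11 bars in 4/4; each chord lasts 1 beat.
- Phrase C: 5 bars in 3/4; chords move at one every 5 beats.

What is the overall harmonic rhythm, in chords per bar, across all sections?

A: 5 bars of 4 beats is 20 beats; at 0.5 beats each that's 40 chords.
B: 11 bars of 4 beats is 44 beats; at 1 beat each that's 44 chords.
C: 5 bars of 3 beats is 15 beats; at 5 beats each that's 3 chords.
Overall: 87 chords over 21 bars → 87/21 = 29/7 chords per bar.

29/7 chords per bar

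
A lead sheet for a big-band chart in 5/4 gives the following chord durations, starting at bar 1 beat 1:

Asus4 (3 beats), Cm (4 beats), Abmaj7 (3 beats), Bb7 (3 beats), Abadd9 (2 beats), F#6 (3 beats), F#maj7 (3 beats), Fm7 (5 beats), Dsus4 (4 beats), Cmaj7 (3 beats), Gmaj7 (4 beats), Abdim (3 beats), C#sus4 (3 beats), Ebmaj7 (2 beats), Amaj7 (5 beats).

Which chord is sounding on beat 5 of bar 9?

Ebmaj7

Beat 5 of bar 9 is beat (9−1)×5 + 5 = 45 overall.
Running totals: Asus4 ends at 3, Cm ends at 7, Abmaj7 ends at 10, Bb7 ends at 13, Abadd9 ends at 15, F#6 ends at 18, F#maj7 ends at 21, Fm7 ends at 26, Dsus4 ends at 30, Cmaj7 ends at 33, Gmaj7 ends at 37, Abdim ends at 40, C#sus4 ends at 43, Ebmaj7 ends at 45.
Beat 45 falls within Ebmaj7.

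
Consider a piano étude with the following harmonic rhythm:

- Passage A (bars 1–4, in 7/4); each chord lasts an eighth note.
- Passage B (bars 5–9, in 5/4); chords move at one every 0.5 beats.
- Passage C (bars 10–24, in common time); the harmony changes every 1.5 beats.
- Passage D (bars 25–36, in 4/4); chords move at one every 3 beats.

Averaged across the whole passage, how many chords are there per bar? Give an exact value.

4.5 chords per bar

A: 4 bars of 7 beats is 28 beats; at 0.5 beats each that's 56 chords.
B: 5 bars of 5 beats is 25 beats; at 0.5 beats each that's 50 chords.
C: 15 bars of 4 beats is 60 beats; at 1.5 beats each that's 40 chords.
D: 12 bars of 4 beats is 48 beats; at 3 beats each that's 16 chords.
Overall: 162 chords over 36 bars → 162/36 = 4.5 chords per bar.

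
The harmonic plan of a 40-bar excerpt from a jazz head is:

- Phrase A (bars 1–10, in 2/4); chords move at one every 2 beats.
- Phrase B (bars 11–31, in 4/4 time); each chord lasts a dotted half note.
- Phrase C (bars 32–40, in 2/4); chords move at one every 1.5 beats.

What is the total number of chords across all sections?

50 chords

A: 10 bars × 2 beats = 20 beats; 2 beats/chord → 10 chords.
B: 21 bars × 4 beats = 84 beats; 3 beats/chord → 28 chords.
C: 9 bars × 2 beats = 18 beats; 1.5 beats/chord → 12 chords.
Total: 10 + 28 + 12 = 50.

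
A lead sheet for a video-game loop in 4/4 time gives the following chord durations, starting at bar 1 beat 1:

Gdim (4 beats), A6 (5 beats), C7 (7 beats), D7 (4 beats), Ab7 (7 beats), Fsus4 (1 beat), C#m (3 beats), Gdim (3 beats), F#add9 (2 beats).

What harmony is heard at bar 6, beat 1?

Beat 1 of bar 6 is beat (6−1)×4 + 1 = 21 overall.
Running totals: Gdim ends at 4, A6 ends at 9, C7 ends at 16, D7 ends at 20, Ab7 ends at 27.
Beat 21 falls within Ab7.

Ab7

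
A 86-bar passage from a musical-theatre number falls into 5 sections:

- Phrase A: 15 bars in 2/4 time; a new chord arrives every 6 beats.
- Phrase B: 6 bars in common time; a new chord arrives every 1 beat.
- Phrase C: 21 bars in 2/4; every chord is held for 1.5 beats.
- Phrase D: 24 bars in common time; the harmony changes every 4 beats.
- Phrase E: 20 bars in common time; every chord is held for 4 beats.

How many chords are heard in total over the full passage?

A: 15 bars × 2 beats = 30 beats; 6 beats/chord → 5 chords.
B: 6 bars × 4 beats = 24 beats; 1 beat/chord → 24 chords.
C: 21 bars × 2 beats = 42 beats; 1.5 beats/chord → 28 chords.
D: 24 bars × 4 beats = 96 beats; 4 beats/chord → 24 chords.
E: 20 bars × 4 beats = 80 beats; 4 beats/chord → 20 chords.
Total: 5 + 24 + 28 + 24 + 20 = 101.

101 chords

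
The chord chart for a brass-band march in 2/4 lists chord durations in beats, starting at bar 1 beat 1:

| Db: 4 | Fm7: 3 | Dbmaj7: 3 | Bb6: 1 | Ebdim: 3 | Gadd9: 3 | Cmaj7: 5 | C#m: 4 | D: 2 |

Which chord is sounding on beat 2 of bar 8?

Beat 2 of bar 8 is beat (8−1)×2 + 2 = 16 overall.
Running totals: Db ends at 4, Fm7 ends at 7, Dbmaj7 ends at 10, Bb6 ends at 11, Ebdim ends at 14, Gadd9 ends at 17.
Beat 16 falls within Gadd9.

Gadd9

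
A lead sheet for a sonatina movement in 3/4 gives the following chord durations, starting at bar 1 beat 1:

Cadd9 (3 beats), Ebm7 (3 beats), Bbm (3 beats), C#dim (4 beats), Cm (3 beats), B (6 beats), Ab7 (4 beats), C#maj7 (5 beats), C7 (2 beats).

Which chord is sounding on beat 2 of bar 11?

Beat 2 of bar 11 is beat (11−1)×3 + 2 = 32 overall.
Running totals: Cadd9 ends at 3, Ebm7 ends at 6, Bbm ends at 9, C#dim ends at 13, Cm ends at 16, B ends at 22, Ab7 ends at 26, C#maj7 ends at 31, C7 ends at 33.
Beat 32 falls within C7.

C7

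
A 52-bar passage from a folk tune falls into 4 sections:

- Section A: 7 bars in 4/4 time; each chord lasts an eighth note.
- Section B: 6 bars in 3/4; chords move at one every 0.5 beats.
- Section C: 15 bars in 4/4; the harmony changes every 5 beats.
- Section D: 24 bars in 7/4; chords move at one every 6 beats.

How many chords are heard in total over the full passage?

132 chords

A has 28 beats and chords last 0.5 each, so 56 chords.
B has 18 beats and chords last 0.5 each, so 36 chords.
C has 60 beats and chords last 5 each, so 12 chords.
D has 168 beats and chords last 6 each, so 28 chords.
Total: 56 + 36 + 12 + 28 = 132.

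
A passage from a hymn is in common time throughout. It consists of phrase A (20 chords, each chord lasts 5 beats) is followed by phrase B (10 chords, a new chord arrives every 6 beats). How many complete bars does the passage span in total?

A: 20 × 5 = 100 beats = 25 bars.
B: 10 × 6 = 60 beats = 15 bars.
Total: 25 + 15 = 40 bars.

40 bars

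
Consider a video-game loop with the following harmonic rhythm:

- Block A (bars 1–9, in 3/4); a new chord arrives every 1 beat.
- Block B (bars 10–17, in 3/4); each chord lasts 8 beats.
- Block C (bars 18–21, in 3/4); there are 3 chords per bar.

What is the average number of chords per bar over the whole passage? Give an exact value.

A: 9 bars of 3 beats is 27 beats; at 1 beat each that's 27 chords.
B: 8 bars of 3 beats is 24 beats; at 8 beats each that's 3 chords.
C: 4 bars of 3 beats is 12 beats; at 1 beat each that's 12 chords.
Overall: 42 chords over 21 bars → 42/21 = 2 chords per bar.

2 chords per bar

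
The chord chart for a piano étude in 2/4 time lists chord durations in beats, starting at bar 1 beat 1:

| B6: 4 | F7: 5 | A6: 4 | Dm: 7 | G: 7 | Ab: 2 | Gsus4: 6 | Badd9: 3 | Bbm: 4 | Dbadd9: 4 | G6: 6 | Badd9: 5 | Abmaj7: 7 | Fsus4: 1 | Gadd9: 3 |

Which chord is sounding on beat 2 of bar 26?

Beat 2 of bar 26 is beat (26−1)×2 + 2 = 52 overall.
Running totals: B6 ends at 4, F7 ends at 9, A6 ends at 13, Dm ends at 20, G ends at 27, Ab ends at 29, Gsus4 ends at 35, Badd9 ends at 38, Bbm ends at 42, Dbadd9 ends at 46, G6 ends at 52.
Beat 52 falls within G6.

G6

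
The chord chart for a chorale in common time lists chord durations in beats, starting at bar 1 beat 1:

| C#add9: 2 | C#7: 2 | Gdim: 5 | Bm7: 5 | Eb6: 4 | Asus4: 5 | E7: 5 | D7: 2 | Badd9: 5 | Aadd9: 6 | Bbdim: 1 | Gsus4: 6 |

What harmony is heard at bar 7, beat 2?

E7

Beat 2 of bar 7 is beat (7−1)×4 + 2 = 26 overall.
Running totals: C#add9 ends at 2, C#7 ends at 4, Gdim ends at 9, Bm7 ends at 14, Eb6 ends at 18, Asus4 ends at 23, E7 ends at 28.
Beat 26 falls within E7.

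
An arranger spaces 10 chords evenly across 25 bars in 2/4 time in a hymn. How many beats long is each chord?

5 beats

25 bars × 2 beats/bar = 50 beats total.
50 beats ÷ 10 chords = 5 beats per chord.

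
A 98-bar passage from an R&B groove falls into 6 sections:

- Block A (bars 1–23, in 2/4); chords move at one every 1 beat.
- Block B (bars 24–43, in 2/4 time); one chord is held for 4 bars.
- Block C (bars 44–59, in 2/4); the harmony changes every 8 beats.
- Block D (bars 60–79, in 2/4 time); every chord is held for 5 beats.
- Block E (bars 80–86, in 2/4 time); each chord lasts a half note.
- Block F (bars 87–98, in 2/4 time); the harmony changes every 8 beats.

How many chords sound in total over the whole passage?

73 chords

A: 23 bars × 2 beats = 46 beats; 1 beat/chord → 46 chords.
B: 20 bars × 2 beats = 40 beats; 8 beats/chord → 5 chords.
C: 16 bars × 2 beats = 32 beats; 8 beats/chord → 4 chords.
D: 20 bars × 2 beats = 40 beats; 5 beats/chord → 8 chords.
E: 7 bars × 2 beats = 14 beats; 2 beats/chord → 7 chords.
F: 12 bars × 2 beats = 24 beats; 8 beats/chord → 3 chords.
Total: 46 + 5 + 4 + 8 + 7 + 3 = 73.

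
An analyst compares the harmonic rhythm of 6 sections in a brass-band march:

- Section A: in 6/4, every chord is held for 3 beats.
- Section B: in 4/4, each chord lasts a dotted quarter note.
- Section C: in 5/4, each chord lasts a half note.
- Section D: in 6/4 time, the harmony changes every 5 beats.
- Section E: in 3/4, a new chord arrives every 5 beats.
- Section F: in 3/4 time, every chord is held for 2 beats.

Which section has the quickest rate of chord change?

Section B

A: each chord is 3 beats in 6/4, so 2 per bar.
B: each chord is 1.5 beats in 4/4, so 8/3 per bar.
C: each chord is 2 beats in 5/4, so 2.5 per bar.
D: each chord is 5 beats in 6/4, so 1.2 per bar.
E: each chord is 5 beats in 3/4, so 0.6 per bar.
F: each chord is 2 beats in 3/4, so 1.5 per bar.
Fastest is B at 8/3 chords/bar.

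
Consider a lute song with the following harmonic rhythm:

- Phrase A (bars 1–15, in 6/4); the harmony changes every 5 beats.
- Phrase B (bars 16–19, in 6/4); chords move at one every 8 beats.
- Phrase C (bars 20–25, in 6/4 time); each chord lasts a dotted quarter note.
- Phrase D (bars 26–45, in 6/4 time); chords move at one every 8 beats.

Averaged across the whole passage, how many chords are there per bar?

A: 15 bars of 6 beats is 90 beats; at 5 beats each that's 18 chords.
B: 4 bars of 6 beats is 24 beats; at 8 beats each that's 3 chords.
C: 6 bars of 6 beats is 36 beats; at 1.5 beats each that's 24 chords.
D: 20 bars of 6 beats is 120 beats; at 8 beats each that's 15 chords.
Overall: 60 chords over 45 bars → 60/45 = 4/3 chords per bar.

4/3 chords per bar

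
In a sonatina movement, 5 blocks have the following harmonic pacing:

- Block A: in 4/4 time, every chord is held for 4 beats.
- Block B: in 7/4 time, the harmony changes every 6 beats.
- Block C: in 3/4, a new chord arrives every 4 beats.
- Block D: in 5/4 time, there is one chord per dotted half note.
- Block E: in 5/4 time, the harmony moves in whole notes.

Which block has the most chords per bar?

A: 4 beats/bar ÷ 4 beats/chord = 1 chord/bar.
B: 7 beats/bar ÷ 6 beats/chord = 7/6 chords/bar.
C: 3 beats/bar ÷ 4 beats/chord = 0.75 chords/bar.
D: 5 beats/bar ÷ 3 beats/chord = 5/3 chords/bar.
E: 5 beats/bar ÷ 4 beats/chord = 1.25 chords/bar.
Fastest is D at 5/3 chords/bar.

Block D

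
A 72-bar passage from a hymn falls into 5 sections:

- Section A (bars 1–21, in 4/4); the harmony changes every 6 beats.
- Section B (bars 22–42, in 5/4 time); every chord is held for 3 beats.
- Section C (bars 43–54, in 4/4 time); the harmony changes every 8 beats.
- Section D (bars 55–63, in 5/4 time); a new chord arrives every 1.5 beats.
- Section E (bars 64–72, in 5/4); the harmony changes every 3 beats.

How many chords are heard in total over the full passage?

A: 21·4 = 84 beats, 84/6 = 14 chords.
B: 21·5 = 105 beats, 105/3 = 35 chords.
C: 12·4 = 48 beats, 48/8 = 6 chords.
D: 9·5 = 45 beats, 45/1.5 = 30 chords.
E: 9·5 = 45 beats, 45/3 = 15 chords.
Total: 14 + 35 + 6 + 30 + 15 = 100.

100 chords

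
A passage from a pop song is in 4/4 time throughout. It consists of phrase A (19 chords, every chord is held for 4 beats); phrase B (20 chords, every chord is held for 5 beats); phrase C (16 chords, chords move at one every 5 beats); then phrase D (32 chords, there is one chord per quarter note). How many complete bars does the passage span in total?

A: 19 × 4 = 76 beats = 19 bars.
B: 20 × 5 = 100 beats = 25 bars.
C: 16 × 5 = 80 beats = 20 bars.
D: 32 × 1 = 32 beats = 8 bars.
Total: 19 + 25 + 20 + 8 = 72 bars.

72 bars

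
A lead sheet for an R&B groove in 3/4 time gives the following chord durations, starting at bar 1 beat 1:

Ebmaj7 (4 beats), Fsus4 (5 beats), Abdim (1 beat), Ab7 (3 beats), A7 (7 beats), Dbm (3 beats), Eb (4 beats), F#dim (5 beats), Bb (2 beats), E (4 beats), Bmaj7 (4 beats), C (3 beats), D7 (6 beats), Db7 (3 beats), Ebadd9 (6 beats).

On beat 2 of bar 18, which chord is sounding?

Beat 2 of bar 18 is beat (18−1)×3 + 2 = 53 overall.
Running totals: Ebmaj7 ends at 4, Fsus4 ends at 9, Abdim ends at 10, Ab7 ends at 13, A7 ends at 20, Dbm ends at 23, Eb ends at 27, F#dim ends at 32, Bb ends at 34, E ends at 38, Bmaj7 ends at 42, C ends at 45, D7 ends at 51, Db7 ends at 54.
Beat 53 falls within Db7.

Db7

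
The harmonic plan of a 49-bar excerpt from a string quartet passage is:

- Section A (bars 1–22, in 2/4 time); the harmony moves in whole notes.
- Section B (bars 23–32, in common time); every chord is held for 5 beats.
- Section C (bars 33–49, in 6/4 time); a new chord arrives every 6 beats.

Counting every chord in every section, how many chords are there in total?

A: 22 bars × 2 beats = 44 beats; 4 beats/chord → 11 chords.
B: 10 bars × 4 beats = 40 beats; 5 beats/chord → 8 chords.
C: 17 bars × 6 beats = 102 beats; 6 beats/chord → 17 chords.
Total: 11 + 8 + 17 = 36.

36 chords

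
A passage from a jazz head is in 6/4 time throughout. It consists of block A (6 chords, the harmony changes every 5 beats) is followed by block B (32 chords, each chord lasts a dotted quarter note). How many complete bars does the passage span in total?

A: 6 × 5 = 30 beats = 5 bars.
B: 32 × 1.5 = 48 beats = 8 bars.
Total: 5 + 8 = 13 bars.

13 bars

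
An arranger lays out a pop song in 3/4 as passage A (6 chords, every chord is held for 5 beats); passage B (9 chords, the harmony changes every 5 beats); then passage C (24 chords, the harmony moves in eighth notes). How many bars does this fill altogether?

29 bars

A: 6 × 5 = 30 beats = 10 bars.
B: 9 × 5 = 45 beats = 15 bars.
C: 24 × 0.5 = 12 beats = 4 bars.
Total: 10 + 15 + 4 = 29 bars.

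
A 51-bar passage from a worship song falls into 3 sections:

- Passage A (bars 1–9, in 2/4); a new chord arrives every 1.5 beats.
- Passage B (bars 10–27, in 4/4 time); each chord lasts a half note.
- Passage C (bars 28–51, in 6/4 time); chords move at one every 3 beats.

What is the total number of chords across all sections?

96 chords

A: 9·2 = 18 beats, 18/1.5 = 12 chords.
B: 18·4 = 72 beats, 72/2 = 36 chords.
C: 24·6 = 144 beats, 144/3 = 48 chords.
Total: 12 + 36 + 48 = 96.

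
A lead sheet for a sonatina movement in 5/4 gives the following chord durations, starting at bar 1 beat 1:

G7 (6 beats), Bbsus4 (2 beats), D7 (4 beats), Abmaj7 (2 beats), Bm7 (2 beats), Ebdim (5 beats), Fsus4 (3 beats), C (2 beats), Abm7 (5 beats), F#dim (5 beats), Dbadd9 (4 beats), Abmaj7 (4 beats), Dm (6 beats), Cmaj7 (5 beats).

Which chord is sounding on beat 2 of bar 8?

Beat 2 of bar 8 is beat (8−1)×5 + 2 = 37 overall.
Running totals: G7 ends at 6, Bbsus4 ends at 8, D7 ends at 12, Abmaj7 ends at 14, Bm7 ends at 16, Ebdim ends at 21, Fsus4 ends at 24, C ends at 26, Abm7 ends at 31, F#dim ends at 36, Dbadd9 ends at 40.
Beat 37 falls within Dbadd9.

Dbadd9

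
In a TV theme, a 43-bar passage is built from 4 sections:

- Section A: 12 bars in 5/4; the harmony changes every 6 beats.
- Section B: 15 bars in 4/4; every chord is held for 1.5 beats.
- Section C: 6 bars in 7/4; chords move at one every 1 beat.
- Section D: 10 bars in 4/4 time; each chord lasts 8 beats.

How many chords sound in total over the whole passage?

A has 60 beats and chords last 6 each, so 10 chords.
B has 60 beats and chords last 1.5 each, so 40 chords.
C has 42 beats and chords last 1 each, so 42 chords.
D has 40 beats and chords last 8 each, so 5 chords.
Total: 10 + 40 + 42 + 5 = 97.

97 chords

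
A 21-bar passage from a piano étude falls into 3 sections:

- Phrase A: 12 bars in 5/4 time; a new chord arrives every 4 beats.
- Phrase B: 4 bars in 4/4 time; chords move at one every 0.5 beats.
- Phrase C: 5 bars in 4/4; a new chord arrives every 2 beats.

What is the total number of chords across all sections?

A: 12·5 = 60 beats, 60/4 = 15 chords.
B: 4·4 = 16 beats, 16/0.5 = 32 chords.
C: 5·4 = 20 beats, 20/2 = 10 chords.
Total: 15 + 32 + 10 = 57.

57 chords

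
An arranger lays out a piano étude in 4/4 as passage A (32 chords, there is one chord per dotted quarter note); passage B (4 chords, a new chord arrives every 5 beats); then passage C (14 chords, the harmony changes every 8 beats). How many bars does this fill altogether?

45 bars

A: 32 × 1.5 = 48 beats = 12 bars.
B: 4 × 5 = 20 beats = 5 bars.
C: 14 × 8 = 112 beats = 28 bars.
Total: 12 + 5 + 28 = 45 bars.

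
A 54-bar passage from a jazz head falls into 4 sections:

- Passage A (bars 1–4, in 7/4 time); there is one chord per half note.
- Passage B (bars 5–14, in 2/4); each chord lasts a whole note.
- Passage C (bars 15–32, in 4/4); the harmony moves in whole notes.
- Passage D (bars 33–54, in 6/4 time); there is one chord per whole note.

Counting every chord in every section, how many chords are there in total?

70 chords

A: 4 bars × 7 beats = 28 beats; 2 beats/chord → 14 chords.
B: 10 bars × 2 beats = 20 beats; 4 beats/chord → 5 chords.
C: 18 bars × 4 beats = 72 beats; 4 beats/chord → 18 chords.
D: 22 bars × 6 beats = 132 beats; 4 beats/chord → 33 chords.
Total: 14 + 5 + 18 + 33 = 70.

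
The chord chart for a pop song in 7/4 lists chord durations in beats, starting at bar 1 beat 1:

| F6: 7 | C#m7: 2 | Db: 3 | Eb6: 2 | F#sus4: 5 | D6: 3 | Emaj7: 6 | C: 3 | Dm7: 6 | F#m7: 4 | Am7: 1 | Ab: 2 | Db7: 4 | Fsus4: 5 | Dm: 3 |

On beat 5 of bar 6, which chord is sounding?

F#m7

Beat 5 of bar 6 is beat (6−1)×7 + 5 = 40 overall.
Running totals: F6 ends at 7, C#m7 ends at 9, Db ends at 12, Eb6 ends at 14, F#sus4 ends at 19, D6 ends at 22, Emaj7 ends at 28, C ends at 31, Dm7 ends at 37, F#m7 ends at 41.
Beat 40 falls within F#m7.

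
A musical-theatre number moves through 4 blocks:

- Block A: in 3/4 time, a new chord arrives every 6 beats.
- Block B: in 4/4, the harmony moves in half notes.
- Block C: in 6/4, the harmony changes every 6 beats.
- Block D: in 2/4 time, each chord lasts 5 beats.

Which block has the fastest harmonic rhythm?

A: 3/6 = 0.5 chords/bar.
B: 4/2 = 2 chords/bar.
C: 6/6 = 1 chord/bar.
D: 2/5 = 0.4 chords/bar.
Fastest is B at 2 chords/bar.

Block B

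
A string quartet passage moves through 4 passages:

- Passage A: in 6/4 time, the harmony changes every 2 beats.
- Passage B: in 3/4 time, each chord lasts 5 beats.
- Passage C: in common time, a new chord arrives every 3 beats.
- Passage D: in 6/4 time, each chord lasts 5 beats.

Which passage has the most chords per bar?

A: 6/2 = 3 chords/bar.
B: 3/5 = 0.6 chords/bar.
C: 4/3 = 4/3 chords/bar.
D: 6/5 = 1.2 chords/bar.
Fastest is A at 3 chords/bar.

Passage A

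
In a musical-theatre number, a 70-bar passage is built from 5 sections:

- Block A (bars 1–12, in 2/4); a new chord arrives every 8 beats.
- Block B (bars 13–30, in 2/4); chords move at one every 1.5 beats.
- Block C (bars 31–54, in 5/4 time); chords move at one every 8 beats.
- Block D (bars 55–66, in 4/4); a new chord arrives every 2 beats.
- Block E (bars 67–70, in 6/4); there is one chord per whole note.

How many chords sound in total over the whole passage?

72 chords

A: 12·2 = 24 beats, 24/8 = 3 chords.
B: 18·2 = 36 beats, 36/1.5 = 24 chords.
C: 24·5 = 120 beats, 120/8 = 15 chords.
D: 12·4 = 48 beats, 48/2 = 24 chords.
E: 4·6 = 24 beats, 24/4 = 6 chords.
Total: 3 + 24 + 15 + 24 + 6 = 72.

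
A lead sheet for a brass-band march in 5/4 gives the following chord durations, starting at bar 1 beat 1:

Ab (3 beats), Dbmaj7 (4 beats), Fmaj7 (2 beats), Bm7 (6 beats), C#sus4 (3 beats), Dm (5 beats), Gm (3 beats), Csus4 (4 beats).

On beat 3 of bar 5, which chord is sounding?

Beat 3 of bar 5 is beat (5−1)×5 + 3 = 23 overall.
Running totals: Ab ends at 3, Dbmaj7 ends at 7, Fmaj7 ends at 9, Bm7 ends at 15, C#sus4 ends at 18, Dm ends at 23.
Beat 23 falls within Dm.

Dm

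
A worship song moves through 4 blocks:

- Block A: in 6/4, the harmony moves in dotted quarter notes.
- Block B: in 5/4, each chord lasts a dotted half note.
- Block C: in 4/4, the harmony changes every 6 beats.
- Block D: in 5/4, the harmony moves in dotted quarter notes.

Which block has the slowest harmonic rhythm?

Block C

A: 6 beats/bar ÷ 1.5 beats/chord = 4 chords/bar.
B: 5 beats/bar ÷ 3 beats/chord = 5/3 chords/bar.
C: 4 beats/bar ÷ 6 beats/chord = 2/3 chords/bar.
D: 5 beats/bar ÷ 1.5 beats/chord = 10/3 chords/bar.
Slowest is C at 2/3 chords/bar.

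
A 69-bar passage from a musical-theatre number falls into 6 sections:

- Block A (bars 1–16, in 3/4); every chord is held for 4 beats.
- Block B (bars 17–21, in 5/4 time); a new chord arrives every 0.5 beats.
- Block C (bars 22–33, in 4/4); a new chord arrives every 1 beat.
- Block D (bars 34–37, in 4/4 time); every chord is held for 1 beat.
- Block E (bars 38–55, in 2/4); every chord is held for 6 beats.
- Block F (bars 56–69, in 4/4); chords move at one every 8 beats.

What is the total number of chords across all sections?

139 chords

A has 48 beats and chords last 4 each, so 12 chords.
B has 25 beats and chords last 0.5 each, so 50 chords.
C has 48 beats and chords last 1 each, so 48 chords.
D has 16 beats and chords last 1 each, so 16 chords.
E has 36 beats and chords last 6 each, so 6 chords.
F has 56 beats and chords last 8 each, so 7 chords.
Total: 12 + 50 + 48 + 16 + 6 + 7 = 139.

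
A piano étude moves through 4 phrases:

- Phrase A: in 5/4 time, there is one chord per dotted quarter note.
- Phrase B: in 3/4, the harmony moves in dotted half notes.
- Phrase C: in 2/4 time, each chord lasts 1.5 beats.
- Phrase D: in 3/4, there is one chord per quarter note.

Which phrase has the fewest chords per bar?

A: 5/1.5 = 10/3 chords/bar.
B: 3/3 = 1 chord/bar.
C: 2/1.5 = 4/3 chords/bar.
D: 3/1 = 3 chords/bar.
Slowest is B at 1 chords/bar.

Phrase B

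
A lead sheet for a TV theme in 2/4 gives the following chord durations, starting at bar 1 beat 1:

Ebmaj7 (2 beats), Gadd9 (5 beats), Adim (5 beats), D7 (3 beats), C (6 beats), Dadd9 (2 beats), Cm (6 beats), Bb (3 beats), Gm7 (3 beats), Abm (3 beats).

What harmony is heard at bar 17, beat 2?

Gm7

Beat 2 of bar 17 is beat (17−1)×2 + 2 = 34 overall.
Running totals: Ebmaj7 ends at 2, Gadd9 ends at 7, Adim ends at 12, D7 ends at 15, C ends at 21, Dadd9 ends at 23, Cm ends at 29, Bb ends at 32, Gm7 ends at 35.
Beat 34 falls within Gm7.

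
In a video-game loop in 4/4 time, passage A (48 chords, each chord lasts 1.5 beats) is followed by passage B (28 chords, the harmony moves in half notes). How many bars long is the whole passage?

32 bars

A: 48 × 1.5 = 72 beats = 18 bars.
B: 28 × 2 = 56 beats = 14 bars.
Total: 18 + 14 = 32 bars.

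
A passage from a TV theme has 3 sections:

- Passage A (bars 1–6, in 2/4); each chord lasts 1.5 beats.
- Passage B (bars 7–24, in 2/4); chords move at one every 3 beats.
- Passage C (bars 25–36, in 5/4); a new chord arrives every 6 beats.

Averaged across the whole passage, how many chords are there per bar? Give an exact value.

A: 6 × 2 = 12 beats ÷ 1.5 = 8 chords.
B: 18 × 2 = 36 beats ÷ 3 = 12 chords.
C: 12 × 5 = 60 beats ÷ 6 = 10 chords.
Overall: 30 chords over 36 bars → 30/36 = 5/6 chords per bar.

5/6 chords per bar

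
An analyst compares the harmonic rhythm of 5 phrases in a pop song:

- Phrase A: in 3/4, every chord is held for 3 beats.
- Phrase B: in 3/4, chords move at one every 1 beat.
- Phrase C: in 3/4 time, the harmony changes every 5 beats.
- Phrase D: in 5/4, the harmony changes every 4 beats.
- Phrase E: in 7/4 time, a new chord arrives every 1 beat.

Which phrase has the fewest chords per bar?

A: 3/3 = 1 chord/bar.
B: 3/1 = 3 chords/bar.
C: 3/5 = 0.6 chords/bar.
D: 5/4 = 1.25 chords/bar.
E: 7/1 = 7 chords/bar.
Slowest is C at 0.6 chords/bar.

Phrase C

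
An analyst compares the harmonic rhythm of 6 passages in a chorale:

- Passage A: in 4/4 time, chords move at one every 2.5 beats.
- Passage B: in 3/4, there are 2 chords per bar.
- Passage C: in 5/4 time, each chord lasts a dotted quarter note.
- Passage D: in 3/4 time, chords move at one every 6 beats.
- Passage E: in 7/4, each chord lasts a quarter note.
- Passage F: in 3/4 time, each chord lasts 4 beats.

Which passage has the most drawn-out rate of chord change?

Passage D

A: 4/2.5 = 1.6 chords/bar.
B: 3/1.5 = 2 chords/bar.
C: 5/1.5 = 10/3 chords/bar.
D: 3/6 = 0.5 chords/bar.
E: 7/1 = 7 chords/bar.
F: 3/4 = 0.75 chords/bar.
Slowest is D at 0.5 chords/bar.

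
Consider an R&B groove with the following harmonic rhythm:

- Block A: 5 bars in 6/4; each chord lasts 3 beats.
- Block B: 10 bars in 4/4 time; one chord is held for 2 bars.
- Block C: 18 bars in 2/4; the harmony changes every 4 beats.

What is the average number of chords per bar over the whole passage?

A: 5 × 6 = 30 beats ÷ 3 = 10 chords.
B: 10 × 4 = 40 beats ÷ 8 = 5 chords.
C: 18 × 2 = 36 beats ÷ 4 = 9 chords.
Overall: 24 chords over 33 bars → 24/33 = 8/11 chords per bar.

8/11 chords per bar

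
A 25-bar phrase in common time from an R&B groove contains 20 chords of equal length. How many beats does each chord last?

25 bars × 4 beats/bar = 100 beats total.
100 beats ÷ 20 chords = 5 beats per chord.

5 beats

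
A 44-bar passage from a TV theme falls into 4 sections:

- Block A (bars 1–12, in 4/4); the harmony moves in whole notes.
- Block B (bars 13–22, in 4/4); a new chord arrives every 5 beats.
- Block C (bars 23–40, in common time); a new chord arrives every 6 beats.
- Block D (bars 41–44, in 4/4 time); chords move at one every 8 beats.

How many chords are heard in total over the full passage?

A has 48 beats and chords last 4 each, so 12 chords.
B has 40 beats and chords last 5 each, so 8 chords.
C has 72 beats and chords last 6 each, so 12 chords.
D has 16 beats and chords last 8 each, so 2 chords.
Total: 12 + 8 + 12 + 2 = 34.

34 chords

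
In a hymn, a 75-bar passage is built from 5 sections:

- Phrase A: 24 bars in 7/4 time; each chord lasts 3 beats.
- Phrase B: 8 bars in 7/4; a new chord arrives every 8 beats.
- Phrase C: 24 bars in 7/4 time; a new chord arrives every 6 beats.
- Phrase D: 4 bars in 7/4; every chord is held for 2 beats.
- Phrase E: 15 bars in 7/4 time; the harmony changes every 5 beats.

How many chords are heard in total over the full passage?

126 chords

A: 24·7 = 168 beats, 168/3 = 56 chords.
B: 8·7 = 56 beats, 56/8 = 7 chords.
C: 24·7 = 168 beats, 168/6 = 28 chords.
D: 4·7 = 28 beats, 28/2 = 14 chords.
E: 15·7 = 105 beats, 105/5 = 21 chords.
Total: 56 + 7 + 28 + 14 + 21 = 126.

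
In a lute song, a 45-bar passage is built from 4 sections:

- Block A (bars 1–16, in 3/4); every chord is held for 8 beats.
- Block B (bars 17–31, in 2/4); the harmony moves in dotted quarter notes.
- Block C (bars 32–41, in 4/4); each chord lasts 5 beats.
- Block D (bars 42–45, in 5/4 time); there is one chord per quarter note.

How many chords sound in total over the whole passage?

54 chords

A: 16 bars × 3 beats = 48 beats; 8 beats/chord → 6 chords.
B: 15 bars × 2 beats = 30 beats; 1.5 beats/chord → 20 chords.
C: 10 bars × 4 beats = 40 beats; 5 beats/chord → 8 chords.
D: 4 bars × 5 beats = 20 beats; 1 beat/chord → 20 chords.
Total: 6 + 20 + 8 + 20 = 54.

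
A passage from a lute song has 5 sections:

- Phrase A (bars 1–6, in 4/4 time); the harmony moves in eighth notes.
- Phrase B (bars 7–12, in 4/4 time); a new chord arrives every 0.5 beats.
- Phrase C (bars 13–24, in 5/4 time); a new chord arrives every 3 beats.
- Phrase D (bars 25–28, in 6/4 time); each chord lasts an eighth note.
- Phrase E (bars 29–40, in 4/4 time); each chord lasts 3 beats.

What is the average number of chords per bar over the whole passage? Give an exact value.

A: 6 bars of 4 beats is 24 beats; at 0.5 beats each that's 48 chords.
B: 6 bars of 4 beats is 24 beats; at 0.5 beats each that's 48 chords.
C: 12 bars of 5 beats is 60 beats; at 3 beats each that's 20 chords.
D: 4 bars of 6 beats is 24 beats; at 0.5 beats each that's 48 chords.
E: 12 bars of 4 beats is 48 beats; at 3 beats each that's 16 chords.
Overall: 180 chords over 40 bars → 180/40 = 4.5 chords per bar.

4.5 chords per bar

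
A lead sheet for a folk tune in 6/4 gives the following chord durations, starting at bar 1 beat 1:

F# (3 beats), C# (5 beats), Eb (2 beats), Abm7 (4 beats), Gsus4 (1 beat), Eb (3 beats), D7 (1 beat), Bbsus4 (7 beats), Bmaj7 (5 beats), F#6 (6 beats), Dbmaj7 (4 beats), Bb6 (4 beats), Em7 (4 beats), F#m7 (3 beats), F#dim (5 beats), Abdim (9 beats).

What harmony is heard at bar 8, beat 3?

Bb6

Beat 3 of bar 8 is beat (8−1)×6 + 3 = 45 overall.
Running totals: F# ends at 3, C# ends at 8, Eb ends at 10, Abm7 ends at 14, Gsus4 ends at 15, Eb ends at 18, D7 ends at 19, Bbsus4 ends at 26, Bmaj7 ends at 31, F#6 ends at 37, Dbmaj7 ends at 41, Bb6 ends at 45.
Beat 45 falls within Bb6.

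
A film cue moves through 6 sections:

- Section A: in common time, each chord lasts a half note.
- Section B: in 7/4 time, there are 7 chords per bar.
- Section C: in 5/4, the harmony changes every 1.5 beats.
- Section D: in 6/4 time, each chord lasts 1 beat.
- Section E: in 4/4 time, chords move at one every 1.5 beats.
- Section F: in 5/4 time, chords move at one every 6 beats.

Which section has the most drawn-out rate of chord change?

Section F

A: 4/2 = 2 chords/bar.
B: 7/1 = 7 chords/bar.
C: 5/1.5 = 10/3 chords/bar.
D: 6/1 = 6 chords/bar.
E: 4/1.5 = 8/3 chords/bar.
F: 5/6 = 5/6 chords/bar.
Slowest is F at 5/6 chords/bar.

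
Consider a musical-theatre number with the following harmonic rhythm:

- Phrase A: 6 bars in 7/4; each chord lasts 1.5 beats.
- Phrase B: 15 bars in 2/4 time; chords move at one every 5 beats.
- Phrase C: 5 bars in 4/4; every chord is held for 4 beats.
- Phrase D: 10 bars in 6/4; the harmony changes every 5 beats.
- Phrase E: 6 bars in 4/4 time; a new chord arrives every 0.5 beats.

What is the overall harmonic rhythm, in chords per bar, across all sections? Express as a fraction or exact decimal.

33/14 chords per bar

A: 6 bars of 7 beats is 42 beats; at 1.5 beats each that's 28 chords.
B: 15 bars of 2 beats is 30 beats; at 5 beats each that's 6 chords.
C: 5 bars of 4 beats is 20 beats; at 4 beats each that's 5 chords.
D: 10 bars of 6 beats is 60 beats; at 5 beats each that's 12 chords.
E: 6 bars of 4 beats is 24 beats; at 0.5 beats each that's 48 chords.
Overall: 99 chords over 42 bars → 99/42 = 33/14 chords per bar.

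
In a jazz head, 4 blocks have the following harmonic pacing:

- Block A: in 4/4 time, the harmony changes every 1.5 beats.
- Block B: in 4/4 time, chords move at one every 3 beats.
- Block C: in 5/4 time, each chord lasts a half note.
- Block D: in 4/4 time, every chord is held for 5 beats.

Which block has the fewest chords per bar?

A: 4/1.5 = 8/3 chords/bar.
B: 4/3 = 4/3 chords/bar.
C: 5/2 = 2.5 chords/bar.
D: 4/5 = 0.8 chords/bar.
Slowest is D at 0.8 chords/bar.

Block D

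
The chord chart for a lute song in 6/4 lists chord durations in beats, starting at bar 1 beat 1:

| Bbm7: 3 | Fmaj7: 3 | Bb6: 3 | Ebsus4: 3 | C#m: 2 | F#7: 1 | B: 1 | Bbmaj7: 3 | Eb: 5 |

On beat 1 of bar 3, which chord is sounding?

Beat 1 of bar 3 is beat (3−1)×6 + 1 = 13 overall.
Running totals: Bbm7 ends at 3, Fmaj7 ends at 6, Bb6 ends at 9, Ebsus4 ends at 12, C#m ends at 14.
Beat 13 falls within C#m.

C#m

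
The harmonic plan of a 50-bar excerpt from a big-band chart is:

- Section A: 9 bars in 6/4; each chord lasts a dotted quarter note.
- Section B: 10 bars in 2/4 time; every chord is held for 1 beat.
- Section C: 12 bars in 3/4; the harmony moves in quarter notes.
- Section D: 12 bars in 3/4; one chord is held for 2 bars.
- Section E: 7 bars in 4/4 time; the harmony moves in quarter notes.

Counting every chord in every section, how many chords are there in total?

A: 9 bars × 6 beats = 54 beats; 1.5 beats/chord → 36 chords.
B: 10 bars × 2 beats = 20 beats; 1 beat/chord → 20 chords.
C: 12 bars × 3 beats = 36 beats; 1 beat/chord → 36 chords.
D: 12 bars × 3 beats = 36 beats; 6 beats/chord → 6 chords.
E: 7 bars × 4 beats = 28 beats; 1 beat/chord → 28 chords.
Total: 36 + 20 + 36 + 6 + 28 = 126.

126 chords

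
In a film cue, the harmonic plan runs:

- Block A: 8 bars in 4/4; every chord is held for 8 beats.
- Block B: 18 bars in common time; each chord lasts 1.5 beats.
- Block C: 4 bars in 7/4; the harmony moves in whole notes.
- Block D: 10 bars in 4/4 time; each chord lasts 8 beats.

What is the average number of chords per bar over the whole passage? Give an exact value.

1.6 chords per bar

A: 8 × 4 = 32 beats ÷ 8 = 4 chords.
B: 18 × 4 = 72 beats ÷ 1.5 = 48 chords.
C: 4 × 7 = 28 beats ÷ 4 = 7 chords.
D: 10 × 4 = 40 beats ÷ 8 = 5 chords.
Overall: 64 chords over 40 bars → 64/40 = 1.6 chords per bar.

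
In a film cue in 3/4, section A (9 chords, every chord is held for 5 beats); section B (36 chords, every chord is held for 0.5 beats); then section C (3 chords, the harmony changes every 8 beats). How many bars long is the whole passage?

29 bars

A: 9 × 5 = 45 beats = 15 bars.
B: 36 × 0.5 = 18 beats = 6 bars.
C: 3 × 8 = 24 beats = 8 bars.
Total: 15 + 6 + 8 = 29 bars.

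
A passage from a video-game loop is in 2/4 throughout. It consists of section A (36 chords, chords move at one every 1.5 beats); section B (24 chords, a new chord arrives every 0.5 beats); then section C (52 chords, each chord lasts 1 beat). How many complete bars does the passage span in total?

59 bars

A: 36 × 1.5 = 54 beats = 27 bars.
B: 24 × 0.5 = 12 beats = 6 bars.
C: 52 × 1 = 52 beats = 26 bars.
Total: 27 + 6 + 26 = 59 bars.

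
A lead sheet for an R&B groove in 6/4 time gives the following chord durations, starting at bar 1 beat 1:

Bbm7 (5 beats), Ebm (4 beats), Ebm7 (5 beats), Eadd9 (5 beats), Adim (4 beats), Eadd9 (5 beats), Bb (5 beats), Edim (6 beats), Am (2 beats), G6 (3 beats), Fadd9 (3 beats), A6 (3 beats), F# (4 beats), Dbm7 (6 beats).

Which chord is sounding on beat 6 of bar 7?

Beat 6 of bar 7 is beat (7−1)×6 + 6 = 42 overall.
Running totals: Bbm7 ends at 5, Ebm ends at 9, Ebm7 ends at 14, Eadd9 ends at 19, Adim ends at 23, Eadd9 ends at 28, Bb ends at 33, Edim ends at 39, Am ends at 41, G6 ends at 44.
Beat 42 falls within G6.

G6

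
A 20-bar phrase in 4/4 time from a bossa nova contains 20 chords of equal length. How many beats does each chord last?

4 beats

20 bars × 4 beats/bar = 80 beats total.
80 beats ÷ 20 chords = 4 beats per chord.
(That is a whole note.)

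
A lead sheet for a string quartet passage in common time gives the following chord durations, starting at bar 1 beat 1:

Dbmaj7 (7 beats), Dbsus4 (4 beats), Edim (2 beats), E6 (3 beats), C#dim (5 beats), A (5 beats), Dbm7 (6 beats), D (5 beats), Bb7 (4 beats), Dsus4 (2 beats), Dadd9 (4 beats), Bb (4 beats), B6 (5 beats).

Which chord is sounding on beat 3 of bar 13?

Beat 3 of bar 13 is beat (13−1)×4 + 3 = 51 overall.
Running totals: Dbmaj7 ends at 7, Dbsus4 ends at 11, Edim ends at 13, E6 ends at 16, C#dim ends at 21, A ends at 26, Dbm7 ends at 32, D ends at 37, Bb7 ends at 41, Dsus4 ends at 43, Dadd9 ends at 47, Bb ends at 51.
Beat 51 falls within Bb.

Bb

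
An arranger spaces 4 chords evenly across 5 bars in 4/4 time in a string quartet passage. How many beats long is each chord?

5 bars × 4 beats/bar = 20 beats total.
20 beats ÷ 4 chords = 5 beats per chord.

5 beats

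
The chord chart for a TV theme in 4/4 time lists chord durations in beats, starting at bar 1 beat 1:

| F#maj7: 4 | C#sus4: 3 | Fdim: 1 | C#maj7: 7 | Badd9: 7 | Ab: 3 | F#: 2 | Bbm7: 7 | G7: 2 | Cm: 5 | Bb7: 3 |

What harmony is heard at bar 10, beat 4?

Cm

Beat 4 of bar 10 is beat (10−1)×4 + 4 = 40 overall.
Running totals: F#maj7 ends at 4, C#sus4 ends at 7, Fdim ends at 8, C#maj7 ends at 15, Badd9 ends at 22, Ab ends at 25, F# ends at 27, Bbm7 ends at 34, G7 ends at 36, Cm ends at 41.
Beat 40 falls within Cm.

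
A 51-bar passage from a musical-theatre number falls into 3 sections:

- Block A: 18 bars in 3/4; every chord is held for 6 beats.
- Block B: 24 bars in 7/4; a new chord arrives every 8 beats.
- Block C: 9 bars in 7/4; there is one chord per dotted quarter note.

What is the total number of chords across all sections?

A: 18 bars × 3 beats = 54 beats; 6 beats/chord → 9 chords.
B: 24 bars × 7 beats = 168 beats; 8 beats/chord → 21 chords.
C: 9 bars × 7 beats = 63 beats; 1.5 beats/chord → 42 chords.
Total: 9 + 21 + 42 = 72.

72 chords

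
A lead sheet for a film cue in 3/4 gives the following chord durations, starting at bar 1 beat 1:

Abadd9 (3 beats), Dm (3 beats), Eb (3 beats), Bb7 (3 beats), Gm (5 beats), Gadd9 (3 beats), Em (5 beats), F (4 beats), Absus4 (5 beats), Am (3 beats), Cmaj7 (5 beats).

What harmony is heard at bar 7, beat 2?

Gadd9

Beat 2 of bar 7 is beat (7−1)×3 + 2 = 20 overall.
Running totals: Abadd9 ends at 3, Dm ends at 6, Eb ends at 9, Bb7 ends at 12, Gm ends at 17, Gadd9 ends at 20.
Beat 20 falls within Gadd9.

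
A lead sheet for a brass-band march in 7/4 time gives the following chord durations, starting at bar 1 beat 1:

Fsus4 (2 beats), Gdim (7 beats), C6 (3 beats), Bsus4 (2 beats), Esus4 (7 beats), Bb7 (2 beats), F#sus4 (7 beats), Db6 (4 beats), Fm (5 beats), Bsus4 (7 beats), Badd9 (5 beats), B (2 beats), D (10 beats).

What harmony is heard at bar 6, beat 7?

Bsus4

Beat 7 of bar 6 is beat (6−1)×7 + 7 = 42 overall.
Running totals: Fsus4 ends at 2, Gdim ends at 9, C6 ends at 12, Bsus4 ends at 14, Esus4 ends at 21, Bb7 ends at 23, F#sus4 ends at 30, Db6 ends at 34, Fm ends at 39, Bsus4 ends at 46.
Beat 42 falls within Bsus4.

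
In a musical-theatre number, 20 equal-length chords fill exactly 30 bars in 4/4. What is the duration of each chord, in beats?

6 beats

30 bars × 4 beats/bar = 120 beats total.
120 beats ÷ 20 chords = 6 beats per chord.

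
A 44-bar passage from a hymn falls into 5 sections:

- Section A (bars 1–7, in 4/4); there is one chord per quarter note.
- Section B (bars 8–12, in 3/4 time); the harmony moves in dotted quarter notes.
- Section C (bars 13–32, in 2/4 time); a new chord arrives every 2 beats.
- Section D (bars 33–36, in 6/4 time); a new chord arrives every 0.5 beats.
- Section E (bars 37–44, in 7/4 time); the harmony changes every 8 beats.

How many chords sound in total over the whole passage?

113 chords

A has 28 beats and chords last 1 each, so 28 chords.
B has 15 beats and chords last 1.5 each, so 10 chords.
C has 40 beats and chords last 2 each, so 20 chords.
D has 24 beats and chords last 0.5 each, so 48 chords.
E has 56 beats and chords last 8 each, so 7 chords.
Total: 28 + 10 + 20 + 48 + 7 = 113.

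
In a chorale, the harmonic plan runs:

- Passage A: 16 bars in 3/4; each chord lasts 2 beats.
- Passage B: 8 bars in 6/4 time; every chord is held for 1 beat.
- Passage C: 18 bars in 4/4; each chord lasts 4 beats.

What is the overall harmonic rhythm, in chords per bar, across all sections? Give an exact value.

A: 16 × 3 = 48 beats ÷ 2 = 24 chords.
B: 8 × 6 = 48 beats ÷ 1 = 48 chords.
C: 18 × 4 = 72 beats ÷ 4 = 18 chords.
Overall: 90 chords over 42 bars → 90/42 = 15/7 chords per bar.

15/7 chords per bar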